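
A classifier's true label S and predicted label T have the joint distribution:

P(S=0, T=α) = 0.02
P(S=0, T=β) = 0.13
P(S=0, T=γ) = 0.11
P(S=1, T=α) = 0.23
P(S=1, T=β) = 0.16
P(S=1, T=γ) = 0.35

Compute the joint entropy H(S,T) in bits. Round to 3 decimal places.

2.287 bits

H(S,T) = −Σ p(x,y)·log₂ p(x,y) over all 6 cells.
  cell (0,α): −0.02·log₂0.02 = 0.1129
  cell (0,β): −0.13·log₂0.13 = 0.3826
  cell (0,γ): −0.11·log₂0.11 = 0.3503
  cell (1,α): −0.23·log₂0.23 = 0.4877
  cell (1,β): −0.16·log₂0.16 = 0.4230
  cell (1,γ): −0.35·log₂0.35 = 0.5301
Sum = 2.287 bits.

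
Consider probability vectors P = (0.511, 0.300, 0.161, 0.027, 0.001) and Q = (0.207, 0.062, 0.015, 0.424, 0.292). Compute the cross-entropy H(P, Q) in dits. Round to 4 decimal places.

H(P,Q) = −Σ p·log₁₀ q.
  −0.511·log₁₀(0.207) = 0.34954
  −0.300·log₁₀(0.062) = 0.36228
  −0.161·log₁₀(0.015) = 0.29365
  −0.027·log₁₀(0.424) = 0.01006
  −0.001·log₁₀(0.292) = 0.00053
H(P,Q) = 1.0161 dits.

1.0161 dits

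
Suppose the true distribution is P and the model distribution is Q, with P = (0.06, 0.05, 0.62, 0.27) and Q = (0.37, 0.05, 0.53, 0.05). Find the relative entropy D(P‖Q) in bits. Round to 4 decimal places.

0.6397 bits

D(P‖Q) = Σ p·log₂(p/q).
  0.06·log₂(0.06/0.37) = -0.15747
  0.05·log₂(0.05/0.05) = 0.00000
  0.62·log₂(0.62/0.53) = 0.14029
  0.27·log₂(0.27/0.05) = 0.65690
D(P‖Q) = 0.6397 bits.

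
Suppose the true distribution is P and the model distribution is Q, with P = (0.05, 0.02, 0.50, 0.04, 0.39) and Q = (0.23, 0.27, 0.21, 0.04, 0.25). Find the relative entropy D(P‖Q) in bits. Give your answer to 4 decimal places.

0.6908 bits

D(P‖Q) = Σ p·log₂(p/q).
  0.05·log₂(0.05/0.23) = -0.11008
  0.02·log₂(0.02/0.27) = -0.07510
  0.50·log₂(0.50/0.21) = 0.62577
  0.04·log₂(0.04/0.04) = 0.00000
  0.39·log₂(0.39/0.25) = 0.25020
D(P‖Q) = 0.6908 bits.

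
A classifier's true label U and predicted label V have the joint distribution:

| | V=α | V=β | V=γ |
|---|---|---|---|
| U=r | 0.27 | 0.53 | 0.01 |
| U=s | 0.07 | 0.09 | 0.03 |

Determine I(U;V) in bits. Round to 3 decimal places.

0.049 bits

Marginals: p(U) = (0.8100, 0.1900), p(V) = (0.3400, 0.6200, 0.0400).
I(U;V) = H(U) + H(V) − H(U,V).
H(U) = 0.7015, H(V) = 1.1425, H(U,V) = 1.7949.
I(U;V) = 0.7015 + 1.1425 − 1.7949 = 0.049 bits.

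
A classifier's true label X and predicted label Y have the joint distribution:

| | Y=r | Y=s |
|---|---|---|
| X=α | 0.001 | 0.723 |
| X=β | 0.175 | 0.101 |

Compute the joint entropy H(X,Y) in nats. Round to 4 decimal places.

H(X,Y) = −Σ p(x,y)·ln p(x,y) over all 4 cells.
  cell (α,r): −0.001·ln0.001 = 0.00691
  cell (α,s): −0.723·ln0.723 = 0.23450
  cell (β,r): −0.175·ln0.175 = 0.30502
  cell (β,s): −0.101·ln0.101 = 0.23156
Sum = 0.7780 nats.

0.7780 nats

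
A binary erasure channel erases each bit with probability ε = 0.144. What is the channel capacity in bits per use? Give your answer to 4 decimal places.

0.8560 bits

Binary erasure channel: capacity C = 1 − ε.
C = 1 − 0.144 = 0.8560 bits per channel use.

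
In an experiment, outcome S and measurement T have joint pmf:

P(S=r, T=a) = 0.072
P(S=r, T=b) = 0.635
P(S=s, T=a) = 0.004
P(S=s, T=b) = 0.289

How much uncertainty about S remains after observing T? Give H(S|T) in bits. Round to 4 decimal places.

0.8508 bits

Marginals: p(S) = (0.7070, 0.2930), p(T) = (0.0760, 0.9240).
H(S|T) = Σ p(T) · H(S|T=·).
  T=a: p=0.0760, H(S|T=a) = 0.2975
  T=b: p=0.9240, H(S|T=b) = 0.8963
Weighted sum = 0.8508 bits.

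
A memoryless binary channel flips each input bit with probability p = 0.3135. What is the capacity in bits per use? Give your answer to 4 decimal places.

0.1028 bits

Binary symmetric channel: C = 1 − h₂(ε) where h₂ is the binary entropy function.
h₂(0.3135) = −0.3135·log₂0.3135 − 0.6865·log₂0.6865 = 0.8972.
C = 1 − 0.8972 = 0.1028 bits per channel use.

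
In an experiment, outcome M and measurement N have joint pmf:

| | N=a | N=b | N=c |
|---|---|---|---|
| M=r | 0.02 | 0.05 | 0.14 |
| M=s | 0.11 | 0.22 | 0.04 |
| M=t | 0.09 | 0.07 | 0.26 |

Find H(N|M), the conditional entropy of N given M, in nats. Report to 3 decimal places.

Chain rule: H(N|M) = H(M,N) − H(M).
Marginals: p(M) = (0.2100, 0.3700, 0.4200), p(N) = (0.2200, 0.3400, 0.4400).
H(M,N) = 1.9610 nats; H(M) = 1.0600 nats.
H(N|M) = 1.9610 − 1.0600 = 0.901 nats.

0.901 nats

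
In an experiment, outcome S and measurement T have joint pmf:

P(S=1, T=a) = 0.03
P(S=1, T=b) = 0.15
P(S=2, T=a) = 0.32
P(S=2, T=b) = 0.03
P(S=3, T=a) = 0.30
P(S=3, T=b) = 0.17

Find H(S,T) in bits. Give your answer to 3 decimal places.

2.196 bits

H(S,T) = −Σ p(x,y)·log₂ p(x,y) over all 6 cells.
  cell (1,a): −0.03·log₂0.03 = 0.1518
  cell (1,b): −0.15·log₂0.15 = 0.4105
  cell (2,a): −0.32·log₂0.32 = 0.5260
  cell (2,b): −0.03·log₂0.03 = 0.1518
  cell (3,a): −0.30·log₂0.30 = 0.5211
  cell (3,b): −0.17·log₂0.17 = 0.4346
Sum = 2.196 bits.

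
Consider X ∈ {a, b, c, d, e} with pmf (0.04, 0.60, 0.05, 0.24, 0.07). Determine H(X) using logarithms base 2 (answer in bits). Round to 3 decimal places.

H(X) = −Σ p·log₂ p.
  −(0.04)·log₂(0.04) = 0.1858
  −(0.60)·log₂(0.60) = 0.4422
  −(0.05)·log₂(0.05) = 0.2161
  −(0.24)·log₂(0.24) = 0.4941
  −(0.07)·log₂(0.07) = 0.2686
Sum: 0.1858 + 0.4422 + 0.2161 + 0.4941 + 0.2686 = 1.607 bits.

1.607 bits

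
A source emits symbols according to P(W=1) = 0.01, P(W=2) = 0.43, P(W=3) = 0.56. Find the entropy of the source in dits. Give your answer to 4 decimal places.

0.3186 dits

H(W) = −Σ p·log₁₀ p.
  −(0.01)·log₁₀(0.01) = 0.02000
  −(0.43)·log₁₀(0.43) = 0.15761
  −(0.56)·log₁₀(0.56) = 0.14101
Sum: 0.02000 + 0.15761 + 0.14101 = 0.3186 dits.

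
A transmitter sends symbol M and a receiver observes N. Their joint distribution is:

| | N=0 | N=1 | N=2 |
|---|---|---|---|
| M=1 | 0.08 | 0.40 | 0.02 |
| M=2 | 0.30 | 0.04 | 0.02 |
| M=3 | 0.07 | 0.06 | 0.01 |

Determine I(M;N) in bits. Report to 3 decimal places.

Marginals: p(M) = (0.5000, 0.3600, 0.1400), p(N) = (0.4500, 0.5000, 0.0500).
I(M;N) = H(M) + H(N) − H(M,N).
H(M) = 1.4277, H(N) = 1.2345, H(M,N) = 2.3314.
I(M;N) = 1.4277 + 1.2345 − 2.3314 = 0.331 bits.

0.331 bits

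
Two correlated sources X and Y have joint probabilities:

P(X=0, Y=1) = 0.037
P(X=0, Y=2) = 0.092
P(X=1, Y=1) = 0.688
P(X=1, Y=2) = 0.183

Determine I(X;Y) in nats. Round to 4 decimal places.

Marginals: p(X) = (0.1290, 0.8710), p(Y) = (0.7250, 0.2750).
I(X;Y) = Σ p(x,y)·ln[p(x,y)/(p(x)p(y))].
  (0,1): 0.037·ln(0.3956) = -0.03431
  (0,2): 0.092·ln(2.5934) = 0.08767
  (1,1): 0.688·ln(1.0895) = 0.05898
  (1,2): 0.183·ln(0.7640) = -0.04926
Sum = 0.0631 nats.

0.0631 nats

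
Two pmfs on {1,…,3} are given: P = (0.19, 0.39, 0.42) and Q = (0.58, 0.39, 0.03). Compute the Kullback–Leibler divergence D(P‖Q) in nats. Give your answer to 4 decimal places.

D(P‖Q) = Σ p·ln(p/q).
  0.19·ln(0.19/0.58) = -0.21204
  0.39·ln(0.39/0.39) = 0.00000
  0.42·ln(0.42/0.03) = 1.10840
D(P‖Q) = 0.8964 nats.

0.8964 nats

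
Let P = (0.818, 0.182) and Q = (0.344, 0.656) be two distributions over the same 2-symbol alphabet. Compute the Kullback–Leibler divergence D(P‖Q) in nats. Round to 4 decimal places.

D(P‖Q) = Σ p·ln(p/q).
  0.818·ln(0.818/0.344) = 0.70857
  0.182·ln(0.182/0.656) = -0.23335
D(P‖Q) = 0.4752 nats.

0.4752 nats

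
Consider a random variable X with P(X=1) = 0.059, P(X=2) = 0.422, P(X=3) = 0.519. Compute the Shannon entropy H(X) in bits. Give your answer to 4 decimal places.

H(X) = −Σ p·log₂ p.
  −(0.059)·log₂(0.059) = 0.24091
  −(0.422)·log₂(0.422) = 0.52526
  −(0.519)·log₂(0.519) = 0.49107
Sum: 0.24091 + 0.52526 + 0.49107 = 1.2572 bits.

1.2572 bits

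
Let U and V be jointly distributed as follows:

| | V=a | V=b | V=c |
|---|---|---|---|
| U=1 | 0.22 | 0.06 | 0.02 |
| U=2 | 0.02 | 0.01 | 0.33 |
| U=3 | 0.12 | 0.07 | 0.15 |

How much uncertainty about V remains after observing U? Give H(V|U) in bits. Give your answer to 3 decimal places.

Marginals: p(U) = (0.3000, 0.3600, 0.3400), p(V) = (0.3600, 0.1400, 0.5000).
H(V|U) = Σ p(U) · H(V|U=·).
  U=1: p=0.3000, H(V|U=1) = 1.0530
  U=2: p=0.3600, H(V|U=2) = 0.4903
  U=3: p=0.3400, H(V|U=3) = 1.5206
Weighted sum = 1.009 bits.

1.009 bits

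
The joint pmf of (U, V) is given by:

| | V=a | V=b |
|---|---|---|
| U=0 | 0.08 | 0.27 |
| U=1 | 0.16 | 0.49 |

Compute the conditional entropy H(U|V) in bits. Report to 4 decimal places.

0.9338 bits

Chain rule: H(U|V) = H(U,V) − H(V).
Marginals: p(U) = (0.3500, 0.6500), p(V) = (0.2400, 0.7600).
H(U,V) = 1.7288 bits; H(V) = 0.7950 bits.
H(U|V) = 1.7288 − 0.7950 = 0.9338 bits.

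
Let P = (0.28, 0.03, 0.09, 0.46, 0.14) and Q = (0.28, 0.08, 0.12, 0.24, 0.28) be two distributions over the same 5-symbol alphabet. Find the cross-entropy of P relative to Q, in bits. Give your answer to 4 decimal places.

H(P,Q) = −Σ p·log₂ q.
  −0.28·log₂(0.28) = 0.51422
  −0.03·log₂(0.08) = 0.10932
  −0.09·log₂(0.12) = 0.27530
  −0.46·log₂(0.24) = 0.94709
  −0.14·log₂(0.28) = 0.25711
H(P,Q) = 2.1030 bits.

2.1030 bits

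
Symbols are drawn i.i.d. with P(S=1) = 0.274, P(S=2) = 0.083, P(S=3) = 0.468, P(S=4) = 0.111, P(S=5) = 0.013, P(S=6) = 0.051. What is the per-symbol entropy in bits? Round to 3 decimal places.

1.975 bits

H(S) = −Σ p·log₂ p.
  −(0.274)·log₂(0.274) = 0.5118
  −(0.083)·log₂(0.083) = 0.2980
  −(0.468)·log₂(0.468) = 0.5127
  −(0.111)·log₂(0.111) = 0.3520
  −(0.013)·log₂(0.013) = 0.0814
  −(0.051)·log₂(0.051) = 0.2190
Sum: 0.5118 + 0.2980 + 0.5127 + 0.3520 + 0.0814 + 0.2190 = 1.975 bits.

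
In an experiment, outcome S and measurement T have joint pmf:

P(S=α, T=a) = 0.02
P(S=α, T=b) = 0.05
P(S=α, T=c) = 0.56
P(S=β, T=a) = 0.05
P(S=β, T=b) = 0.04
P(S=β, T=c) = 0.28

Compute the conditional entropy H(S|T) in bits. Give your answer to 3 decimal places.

Chain rule: H(S|T) = H(S,T) − H(T).
Marginals: p(S) = (0.6300, 0.3700), p(T) = (0.0700, 0.0900, 0.8400).
H(S,T) = 1.7135 bits; H(T) = 0.7925 bits.
H(S|T) = 1.7135 − 0.7925 = 0.921 bits.

0.921 bits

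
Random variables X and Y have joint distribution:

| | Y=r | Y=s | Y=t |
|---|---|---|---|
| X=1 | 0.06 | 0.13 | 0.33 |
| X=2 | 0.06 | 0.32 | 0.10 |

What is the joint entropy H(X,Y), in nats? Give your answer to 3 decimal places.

H(X,Y) = −Σ p(x,y)·ln p(x,y) over all 6 cells.
  cell (1,r): −0.06·ln0.06 = 0.1688
  cell (1,s): −0.13·ln0.13 = 0.2652
  cell (1,t): −0.33·ln0.33 = 0.3659
  cell (2,r): −0.06·ln0.06 = 0.1688
  cell (2,s): −0.32·ln0.32 = 0.3646
  cell (2,t): −0.10·ln0.10 = 0.2303
Sum = 1.564 nats.

1.564 nats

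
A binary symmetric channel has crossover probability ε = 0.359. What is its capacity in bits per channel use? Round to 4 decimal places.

0.0582 bits

Binary symmetric channel: C = 1 − h₂(ε) where h₂ is the binary entropy function.
h₂(0.359) = −0.359·log₂0.359 − 0.641·log₂0.641 = 0.9418.
C = 1 − 0.9418 = 0.0582 bits per channel use.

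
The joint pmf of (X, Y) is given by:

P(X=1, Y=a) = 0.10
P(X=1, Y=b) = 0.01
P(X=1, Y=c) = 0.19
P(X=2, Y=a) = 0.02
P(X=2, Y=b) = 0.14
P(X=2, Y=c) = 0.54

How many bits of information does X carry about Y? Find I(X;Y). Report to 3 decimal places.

Marginals: p(X) = (0.3000, 0.7000), p(Y) = (0.1200, 0.1500, 0.7300).
I(X;Y) = H(X) + H(Y) − H(X,Y).
H(X) = 0.8813, H(Y) = 1.1091, H(X,Y) = 1.8439.
I(X;Y) = 0.8813 + 1.1091 − 1.8439 = 0.146 bits.

0.146 bits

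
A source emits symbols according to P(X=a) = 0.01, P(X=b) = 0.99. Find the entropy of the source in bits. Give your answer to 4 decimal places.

0.0808 bits

H(X) = −Σ p·log₂ p.
  −(0.01)·log₂(0.01) = 0.06644
  −(0.99)·log₂(0.99) = 0.01435
Sum: 0.06644 + 0.01435 = 0.0808 bits.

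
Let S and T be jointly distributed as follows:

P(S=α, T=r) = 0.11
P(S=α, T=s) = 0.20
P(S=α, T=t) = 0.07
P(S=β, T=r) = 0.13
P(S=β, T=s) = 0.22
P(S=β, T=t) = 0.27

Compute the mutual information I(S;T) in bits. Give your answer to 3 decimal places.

Marginals: p(S) = (0.3800, 0.6200), p(T) = (0.2400, 0.4200, 0.3400).
I(S;T) = Σ p(x,y)·log₂[p(x,y)/(p(x)p(y))].
  (α,r): 0.11·log₂(1.2061) = 0.0297
  (α,s): 0.20·log₂(1.2531) = 0.0651
  (α,t): 0.07·log₂(0.5418) = -0.0619
  (β,r): 0.13·log₂(0.8737) = -0.0253
  (β,s): 0.22·log₂(0.8449) = -0.0535
  (β,t): 0.27·log₂(1.2808) = 0.0964
Sum = 0.051 bits.

0.051 bits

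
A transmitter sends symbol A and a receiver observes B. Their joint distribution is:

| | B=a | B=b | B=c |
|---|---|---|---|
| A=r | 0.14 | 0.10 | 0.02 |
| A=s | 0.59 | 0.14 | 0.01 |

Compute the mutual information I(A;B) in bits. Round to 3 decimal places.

Marginals: p(A) = (0.2600, 0.7400), p(B) = (0.7300, 0.2400, 0.0300).
I(A;B) = Σ p(x,y)·log₂[p(x,y)/(p(x)p(y))].
  (r,a): 0.14·log₂(0.7376) = -0.0615
  (r,b): 0.10·log₂(1.6026) = 0.0680
  (r,c): 0.02·log₂(2.5641) = 0.0272
  (s,a): 0.59·log₂(1.0922) = 0.0751
  (s,b): 0.14·log₂(0.7883) = -0.0480
  (s,c): 0.01·log₂(0.4505) = -0.0115
Sum = 0.049 bits.

0.049 bits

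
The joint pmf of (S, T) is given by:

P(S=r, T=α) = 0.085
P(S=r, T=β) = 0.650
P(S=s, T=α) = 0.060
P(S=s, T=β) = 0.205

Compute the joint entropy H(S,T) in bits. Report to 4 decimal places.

1.4185 bits

H(S,T) = −Σ p(x,y)·log₂ p(x,y) over all 4 cells.
  cell (r,α): −0.085·log₂0.085 = 0.30229
  cell (r,β): −0.650·log₂0.650 = 0.40397
  cell (s,α): −0.060·log₂0.060 = 0.24353
  cell (s,β): −0.205·log₂0.205 = 0.46869
Sum = 1.4185 bits.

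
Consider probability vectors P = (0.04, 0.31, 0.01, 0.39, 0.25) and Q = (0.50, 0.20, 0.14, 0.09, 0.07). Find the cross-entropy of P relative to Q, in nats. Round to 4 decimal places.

H(P,Q) = −Σ p·ln q.
  −0.04·ln(0.50) = 0.02773
  −0.31·ln(0.20) = 0.49893
  −0.01·ln(0.14) = 0.01966
  −0.39·ln(0.09) = 0.93910
  −0.25·ln(0.07) = 0.66482
H(P,Q) = 2.1502 nats.

2.1502 nats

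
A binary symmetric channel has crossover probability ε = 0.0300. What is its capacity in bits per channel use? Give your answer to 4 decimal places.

0.8056 bits

Binary symmetric channel: C = 1 − h₂(ε) where h₂ is the binary entropy function.
h₂(0.0300) = −0.0300·log₂0.0300 − 0.9700·log₂0.9700 = 0.1944.
C = 1 − 0.1944 = 0.8056 bits per channel use.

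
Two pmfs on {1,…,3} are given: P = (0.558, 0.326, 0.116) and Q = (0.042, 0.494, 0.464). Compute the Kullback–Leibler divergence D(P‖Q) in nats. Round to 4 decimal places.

D(P‖Q) = Σ p·ln(p/q).
  0.558·ln(0.558/0.042) = 1.44337
  0.326·ln(0.326/0.494) = -0.13550
  0.116·ln(0.116/0.464) = -0.16081
D(P‖Q) = 1.1471 nats.

1.1471 nats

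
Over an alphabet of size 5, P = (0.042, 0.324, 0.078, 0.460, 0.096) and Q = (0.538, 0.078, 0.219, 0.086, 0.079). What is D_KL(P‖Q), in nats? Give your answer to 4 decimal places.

1.0638 nats

D(P‖Q) = Σ p·ln(p/q).
  0.042·ln(0.042/0.538) = -0.10711
  0.324·ln(0.324/0.078) = 0.46139
  0.078·ln(0.078/0.219) = -0.08052
  0.460·ln(0.460/0.086) = 0.77136
  0.096·ln(0.096/0.079) = 0.01871
D(P‖Q) = 1.0638 nats.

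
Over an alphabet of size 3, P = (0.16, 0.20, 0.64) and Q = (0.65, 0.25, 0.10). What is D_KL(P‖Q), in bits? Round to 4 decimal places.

1.3260 bits

D(P‖Q) = Σ p·log₂(p/q).
  0.16·log₂(0.16/0.65) = -0.32358
  0.20·log₂(0.20/0.25) = -0.06439
  0.64·log₂(0.64/0.10) = 1.71397
D(P‖Q) = 1.3260 bits.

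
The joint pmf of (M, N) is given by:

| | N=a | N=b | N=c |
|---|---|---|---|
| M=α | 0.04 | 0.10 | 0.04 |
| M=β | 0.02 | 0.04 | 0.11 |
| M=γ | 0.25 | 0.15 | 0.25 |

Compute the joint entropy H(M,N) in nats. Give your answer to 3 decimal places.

H(M,N) = −Σ p(x,y)·ln p(x,y) over all 9 cells.
  cell (α,a): −0.04·ln0.04 = 0.1288
  cell (α,b): −0.10·ln0.10 = 0.2303
  cell (α,c): −0.04·ln0.04 = 0.1288
  cell (β,a): −0.02·ln0.02 = 0.0782
  cell (β,b): −0.04·ln0.04 = 0.1288
  cell (β,c): −0.11·ln0.11 = 0.2428
  cell (γ,a): −0.25·ln0.25 = 0.3466
  cell (γ,b): −0.15·ln0.15 = 0.2846
  cell (γ,c): −0.25·ln0.25 = 0.3466
Sum = 1.915 nats.

1.915 nats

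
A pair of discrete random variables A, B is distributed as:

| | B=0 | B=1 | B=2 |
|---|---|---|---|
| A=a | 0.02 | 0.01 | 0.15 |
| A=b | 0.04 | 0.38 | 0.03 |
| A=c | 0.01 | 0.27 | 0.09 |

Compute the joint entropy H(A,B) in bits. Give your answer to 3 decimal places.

H(A,B) = −Σ p(x,y)·log₂ p(x,y) over all 9 cells.
  cell (a,0): −0.02·log₂0.02 = 0.1129
  cell (a,1): −0.01·log₂0.01 = 0.0664
  cell (a,2): −0.15·log₂0.15 = 0.4105
  cell (b,0): −0.04·log₂0.04 = 0.1858
  cell (b,1): −0.38·log₂0.38 = 0.5305
  cell (b,2): −0.03·log₂0.03 = 0.1518
  cell (c,0): −0.01·log₂0.01 = 0.0664
  cell (c,1): −0.27·log₂0.27 = 0.5100
  cell (c,2): −0.09·log₂0.09 = 0.3127
Sum = 2.347 bits.

2.347 bits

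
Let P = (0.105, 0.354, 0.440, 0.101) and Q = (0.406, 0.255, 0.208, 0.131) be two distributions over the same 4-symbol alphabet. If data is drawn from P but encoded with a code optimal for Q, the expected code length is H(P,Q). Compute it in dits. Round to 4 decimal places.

0.6404 dits

H(P,Q) = −Σ p·log₁₀ q.
  −0.105·log₁₀(0.406) = 0.04110
  −0.354·log₁₀(0.255) = 0.21008
  −0.440·log₁₀(0.208) = 0.30005
  −0.101·log₁₀(0.131) = 0.08916
H(P,Q) = 0.6404 dits.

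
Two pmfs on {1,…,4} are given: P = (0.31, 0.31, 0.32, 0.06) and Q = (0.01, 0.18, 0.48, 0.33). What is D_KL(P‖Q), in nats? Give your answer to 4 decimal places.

D(P‖Q) = Σ p·ln(p/q).
  0.31·ln(0.31/0.01) = 1.06454
  0.31·ln(0.31/0.18) = 0.16852
  0.32·ln(0.32/0.48) = -0.12975
  0.06·ln(0.06/0.33) = -0.10228
D(P‖Q) = 1.0010 nats.

1.0010 nats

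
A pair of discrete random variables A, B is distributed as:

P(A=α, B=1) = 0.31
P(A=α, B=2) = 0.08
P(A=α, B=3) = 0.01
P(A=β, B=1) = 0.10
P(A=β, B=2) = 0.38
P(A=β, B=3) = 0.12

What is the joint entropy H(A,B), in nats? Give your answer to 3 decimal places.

H(A,B) = −Σ p(x,y)·ln p(x,y) over all 6 cells.
  cell (α,1): −0.31·ln0.31 = 0.3631
  cell (α,2): −0.08·ln0.08 = 0.2021
  cell (α,3): −0.01·ln0.01 = 0.0461
  cell (β,1): −0.10·ln0.10 = 0.2303
  cell (β,2): −0.38·ln0.38 = 0.3677
  cell (β,3): −0.12·ln0.12 = 0.2544
Sum = 1.464 nats.

1.464 nats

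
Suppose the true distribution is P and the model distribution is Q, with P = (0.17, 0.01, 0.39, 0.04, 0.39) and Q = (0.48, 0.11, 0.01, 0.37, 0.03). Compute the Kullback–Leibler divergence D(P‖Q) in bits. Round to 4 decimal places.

D(P‖Q) = Σ p·log₂(p/q).
  0.17·log₂(0.17/0.48) = -0.25457
  0.01·log₂(0.01/0.11) = -0.03459
  0.39·log₂(0.39/0.01) = 2.06131
  0.04·log₂(0.04/0.37) = -0.12838
  0.39·log₂(0.39/0.03) = 1.44317
D(P‖Q) = 3.0869 bits.

3.0869 bits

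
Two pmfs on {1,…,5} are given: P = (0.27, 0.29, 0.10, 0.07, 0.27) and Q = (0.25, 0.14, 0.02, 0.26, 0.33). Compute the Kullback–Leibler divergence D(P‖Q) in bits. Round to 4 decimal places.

0.3562 bits

D(P‖Q) = Σ p·log₂(p/q).
  0.27·log₂(0.27/0.25) = 0.02998
  0.29·log₂(0.29/0.14) = 0.30468
  0.10·log₂(0.10/0.02) = 0.23219
  0.07·log₂(0.07/0.26) = -0.13252
  0.27·log₂(0.27/0.33) = -0.07817
D(P‖Q) = 0.3562 bits.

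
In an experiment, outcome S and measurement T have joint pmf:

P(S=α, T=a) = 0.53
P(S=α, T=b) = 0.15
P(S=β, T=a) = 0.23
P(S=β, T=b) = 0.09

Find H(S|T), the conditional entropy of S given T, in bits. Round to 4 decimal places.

0.9013 bits

Chain rule: H(S|T) = H(S,T) − H(T).
Marginals: p(S) = (0.6800, 0.3200), p(T) = (0.7600, 0.2400).
H(S,T) = 1.6963 bits; H(T) = 0.7950 bits.
H(S|T) = 1.6963 − 0.7950 = 0.9013 bits.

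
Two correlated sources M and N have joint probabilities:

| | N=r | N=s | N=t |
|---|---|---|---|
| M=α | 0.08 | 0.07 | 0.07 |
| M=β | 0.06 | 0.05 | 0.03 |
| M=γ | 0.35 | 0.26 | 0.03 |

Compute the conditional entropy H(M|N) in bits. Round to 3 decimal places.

1.210 bits

Marginals: p(M) = (0.2200, 0.1400, 0.6400), p(N) = (0.4900, 0.3800, 0.1300).
H(M|N) = Σ p(N) · H(M|N=·).
  N=r: p=0.4900, H(M|N=r) = 1.1446
  N=s: p=0.3800, H(M|N=s) = 1.2092
  N=t: p=0.1300, H(M|N=t) = 1.4573
Weighted sum = 1.210 bits.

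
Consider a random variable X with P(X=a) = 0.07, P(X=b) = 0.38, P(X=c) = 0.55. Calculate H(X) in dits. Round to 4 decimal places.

H(X) = −Σ p·log₁₀ p.
  −(0.07)·log₁₀(0.07) = 0.08084
  −(0.38)·log₁₀(0.38) = 0.15968
  −(0.55)·log₁₀(0.55) = 0.14280
Sum: 0.08084 + 0.15968 + 0.14280 = 0.3833 dits.

0.3833 dits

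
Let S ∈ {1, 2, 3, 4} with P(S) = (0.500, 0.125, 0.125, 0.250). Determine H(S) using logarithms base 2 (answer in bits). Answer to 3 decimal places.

H(S) = −Σ p·log₂ p.
  −(0.500)·log₂(0.500) = 0.5000
  −(0.125)·log₂(0.125) = 0.3750
  −(0.125)·log₂(0.125) = 0.3750
  −(0.250)·log₂(0.250) = 0.5000
Sum: 0.5000 + 0.3750 + 0.3750 + 0.5000 = 1.750 bits.

1.750 bits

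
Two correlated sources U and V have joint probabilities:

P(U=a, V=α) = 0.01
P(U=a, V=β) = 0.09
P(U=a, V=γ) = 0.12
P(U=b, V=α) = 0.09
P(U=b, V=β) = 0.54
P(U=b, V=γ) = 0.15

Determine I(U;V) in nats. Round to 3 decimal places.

0.051 nats

Marginals: p(U) = (0.2200, 0.7800), p(V) = (0.1000, 0.6300, 0.2700).
I(U;V) = H(U) + H(V) − H(U,V).
H(U) = 0.5269, H(V) = 0.8749, H(U,V) = 1.3512.
I(U;V) = 0.5269 + 0.8749 − 1.3512 = 0.051 nats.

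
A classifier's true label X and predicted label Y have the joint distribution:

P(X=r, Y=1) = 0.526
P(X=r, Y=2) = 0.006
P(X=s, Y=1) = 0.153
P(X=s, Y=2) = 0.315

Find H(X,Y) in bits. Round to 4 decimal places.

H(X,Y) = −Σ p(x,y)·log₂ p(x,y) over all 4 cells.
  cell (r,1): −0.526·log₂0.526 = 0.48753
  cell (r,2): −0.006·log₂0.006 = 0.04428
  cell (s,1): −0.153·log₂0.153 = 0.41438
  cell (s,2): −0.315·log₂0.315 = 0.52497
Sum = 1.4712 bits.

1.4712 bits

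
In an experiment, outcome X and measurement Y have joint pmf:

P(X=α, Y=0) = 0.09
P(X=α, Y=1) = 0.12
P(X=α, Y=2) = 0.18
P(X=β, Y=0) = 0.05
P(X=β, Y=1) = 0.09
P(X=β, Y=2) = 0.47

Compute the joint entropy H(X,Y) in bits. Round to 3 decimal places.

H(X,Y) = −Σ p(x,y)·log₂ p(x,y) over all 6 cells.
  cell (α,0): −0.09·log₂0.09 = 0.3127
  cell (α,1): −0.12·log₂0.12 = 0.3671
  cell (α,2): −0.18·log₂0.18 = 0.4453
  cell (β,0): −0.05·log₂0.05 = 0.2161
  cell (β,1): −0.09·log₂0.09 = 0.3127
  cell (β,2): −0.47·log₂0.47 = 0.5120
Sum = 2.166 bits.

2.166 bits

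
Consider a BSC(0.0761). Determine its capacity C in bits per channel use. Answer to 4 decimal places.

Binary symmetric channel: C = 1 − h₂(ε) where h₂ is the binary entropy function.
h₂(0.0761) = −0.0761·log₂0.0761 − 0.9239·log₂0.9239 = 0.3883.
C = 1 − 0.3883 = 0.6117 bits per channel use.

0.6117 bits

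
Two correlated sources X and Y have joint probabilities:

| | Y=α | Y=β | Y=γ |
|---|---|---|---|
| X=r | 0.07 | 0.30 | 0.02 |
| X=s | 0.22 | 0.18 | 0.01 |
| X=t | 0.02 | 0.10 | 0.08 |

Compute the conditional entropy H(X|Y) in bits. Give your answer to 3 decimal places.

1.302 bits

Chain rule: H(X|Y) = H(X,Y) − H(Y).
Marginals: p(X) = (0.3900, 0.4100, 0.2000), p(Y) = (0.3100, 0.5800, 0.1100).
H(X,Y) = 2.6314 bits; H(Y) = 1.3299 bits.
H(X|Y) = 2.6314 − 1.3299 = 1.302 bits.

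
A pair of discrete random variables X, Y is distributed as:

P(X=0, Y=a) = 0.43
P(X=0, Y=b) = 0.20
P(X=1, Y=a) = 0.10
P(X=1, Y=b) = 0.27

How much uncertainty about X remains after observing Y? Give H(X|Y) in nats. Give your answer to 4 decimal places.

Marginals: p(X) = (0.6300, 0.3700), p(Y) = (0.5300, 0.4700).
H(X|Y) = Σ p(Y) · H(X|Y=·).
  Y=a: p=0.5300, H(X|Y=a) = 0.4843
  Y=b: p=0.4700, H(X|Y=b) = 0.6820
Weighted sum = 0.5772 nats.

0.5772 nats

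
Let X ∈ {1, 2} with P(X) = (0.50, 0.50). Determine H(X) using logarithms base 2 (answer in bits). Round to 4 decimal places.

1.0000 bits

H(X) = −Σ p·log₂ p.
  −(0.50)·log₂(0.50) = 0.50000
  −(0.50)·log₂(0.50) = 0.50000
Sum: 0.50000 + 0.50000 = 1.0000 bits.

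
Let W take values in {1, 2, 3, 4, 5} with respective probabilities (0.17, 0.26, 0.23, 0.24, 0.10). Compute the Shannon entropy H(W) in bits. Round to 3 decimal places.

H(W) = −Σ p·log₂ p.
  −(0.17)·log₂(0.17) = 0.4346
  −(0.26)·log₂(0.26) = 0.5053
  −(0.23)·log₂(0.23) = 0.4877
  −(0.24)·log₂(0.24) = 0.4941
  −(0.10)·log₂(0.10) = 0.3322
Sum: 0.4346 + 0.5053 + 0.4877 + 0.4941 + 0.3322 = 2.254 bits.

2.254 bits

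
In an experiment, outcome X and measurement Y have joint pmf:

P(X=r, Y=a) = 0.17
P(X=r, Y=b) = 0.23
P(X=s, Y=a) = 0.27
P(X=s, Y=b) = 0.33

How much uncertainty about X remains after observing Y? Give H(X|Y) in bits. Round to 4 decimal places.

Marginals: p(X) = (0.4000, 0.6000), p(Y) = (0.4400, 0.5600).
H(X|Y) = Σ p(Y) · H(X|Y=·).
  Y=a: p=0.4400, H(X|Y=a) = 0.9624
  Y=b: p=0.5600, H(X|Y=b) = 0.9769
Weighted sum = 0.9705 bits.

0.9705 bits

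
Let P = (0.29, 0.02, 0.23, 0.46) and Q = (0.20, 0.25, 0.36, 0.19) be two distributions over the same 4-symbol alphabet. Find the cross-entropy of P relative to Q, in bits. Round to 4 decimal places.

2.1545 bits

H(P,Q) = −Σ p·log₂ q.
  −0.29·log₂(0.20) = 0.67336
  −0.02·log₂(0.25) = 0.04000
  −0.23·log₂(0.36) = 0.33900
  −0.46·log₂(0.19) = 1.10213
H(P,Q) = 2.1545 bits.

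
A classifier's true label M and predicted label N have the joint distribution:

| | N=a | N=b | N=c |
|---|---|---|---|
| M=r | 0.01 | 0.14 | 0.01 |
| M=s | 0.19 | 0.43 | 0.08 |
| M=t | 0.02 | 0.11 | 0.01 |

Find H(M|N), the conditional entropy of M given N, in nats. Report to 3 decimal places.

Chain rule: H(M|N) = H(M,N) − H(N).
Marginals: p(M) = (0.1600, 0.7000, 0.1400), p(N) = (0.2200, 0.6800, 0.1000).
H(M,N) = 1.6150 nats; H(N) = 0.8256 nats.
H(M|N) = 1.6150 − 0.8256 = 0.789 nats.

0.789 nats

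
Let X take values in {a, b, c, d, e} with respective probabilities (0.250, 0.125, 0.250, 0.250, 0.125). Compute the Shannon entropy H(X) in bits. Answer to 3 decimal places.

H(X) = −Σ p·log₂ p.
  −(0.250)·log₂(0.250) = 0.5000
  −(0.125)·log₂(0.125) = 0.3750
  −(0.250)·log₂(0.250) = 0.5000
  −(0.250)·log₂(0.250) = 0.5000
  −(0.125)·log₂(0.125) = 0.3750
Sum: 0.5000 + 0.3750 + 0.5000 + 0.5000 + 0.3750 = 2.250 bits.

2.250 bits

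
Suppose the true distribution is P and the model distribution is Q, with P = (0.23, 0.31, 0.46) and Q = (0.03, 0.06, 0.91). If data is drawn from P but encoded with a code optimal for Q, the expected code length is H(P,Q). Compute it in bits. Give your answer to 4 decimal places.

2.4844 bits

H(P,Q) = −Σ p·log₂ q.
  −0.23·log₂(0.03) = 1.16355
  −0.31·log₂(0.06) = 1.25826
  −0.46·log₂(0.91) = 0.06259
H(P,Q) = 2.4844 bits.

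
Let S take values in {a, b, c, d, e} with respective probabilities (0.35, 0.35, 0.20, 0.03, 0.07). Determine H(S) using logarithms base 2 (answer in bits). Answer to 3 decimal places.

H(S) = −Σ p·log₂ p.
  −(0.35)·log₂(0.35) = 0.5301
  −(0.35)·log₂(0.35) = 0.5301
  −(0.20)·log₂(0.20) = 0.4644
  −(0.03)·log₂(0.03) = 0.1518
  −(0.07)·log₂(0.07) = 0.2686
Sum: 0.5301 + 0.5301 + 0.4644 + 0.1518 + 0.2686 = 1.945 bits.

1.945 bits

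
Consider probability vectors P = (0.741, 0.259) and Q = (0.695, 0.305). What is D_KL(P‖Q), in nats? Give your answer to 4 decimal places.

D(P‖Q) = Σ p·ln(p/q).
  0.741·ln(0.741/0.695) = 0.04749
  0.259·ln(0.259/0.305) = -0.04234
D(P‖Q) = 0.0051 nats.

0.0051 nats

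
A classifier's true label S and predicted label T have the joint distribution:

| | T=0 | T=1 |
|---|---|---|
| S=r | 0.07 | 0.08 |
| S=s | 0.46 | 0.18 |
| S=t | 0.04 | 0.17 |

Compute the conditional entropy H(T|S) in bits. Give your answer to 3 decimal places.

Marginals: p(S) = (0.1500, 0.6400, 0.2100), p(T) = (0.5700, 0.4300).
H(T|S) = Σ p(S) · H(T|S=·).
  S=r: p=0.1500, H(T|S=r) = 0.9968
  S=s: p=0.6400, H(T|S=s) = 0.8571
  S=t: p=0.2100, H(T|S=t) = 0.7025
Weighted sum = 0.846 bits.

0.846 bits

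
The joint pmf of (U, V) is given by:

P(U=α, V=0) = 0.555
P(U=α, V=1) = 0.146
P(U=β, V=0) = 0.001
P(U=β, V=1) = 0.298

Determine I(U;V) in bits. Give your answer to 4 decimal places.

0.4638 bits

Marginals: p(U) = (0.7010, 0.2990), p(V) = (0.5560, 0.4440).
I(U;V) = Σ p(x,y)·log₂[p(x,y)/(p(x)p(y))].
  (α,0): 0.555·log₂(1.4240) = 0.28300
  (α,1): 0.146·log₂(0.4691) = -0.15944
  (β,0): 0.001·log₂(0.0060) = -0.00738
  (β,1): 0.298·log₂(2.2447) = 0.34763
Sum = 0.4638 bits.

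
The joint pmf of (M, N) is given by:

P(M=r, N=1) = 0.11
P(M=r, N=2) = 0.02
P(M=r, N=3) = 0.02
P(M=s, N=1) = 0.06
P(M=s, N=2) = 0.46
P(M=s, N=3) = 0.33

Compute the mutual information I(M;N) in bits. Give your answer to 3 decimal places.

0.220 bits

Marginals: p(M) = (0.1500, 0.8500), p(N) = (0.1700, 0.4800, 0.3500).
I(M;N) = Σ p(x,y)·log₂[p(x,y)/(p(x)p(y))].
  (r,1): 0.11·log₂(4.3137) = 0.2320
  (r,2): 0.02·log₂(0.2778) = -0.0370
  (r,3): 0.02·log₂(0.3810) = -0.0278
  (s,1): 0.06·log₂(0.4152) = -0.0761
  (s,2): 0.46·log₂(1.1275) = 0.0796
  (s,3): 0.33·log₂(1.1092) = 0.0494
Sum = 0.220 bits.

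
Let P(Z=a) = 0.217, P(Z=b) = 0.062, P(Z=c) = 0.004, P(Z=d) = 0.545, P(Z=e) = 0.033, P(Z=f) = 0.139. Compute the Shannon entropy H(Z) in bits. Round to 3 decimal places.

H(Z) = −Σ p·log₂ p.
  −(0.217)·log₂(0.217) = 0.4783
  −(0.062)·log₂(0.062) = 0.2487
  −(0.004)·log₂(0.004) = 0.0319
  −(0.545)·log₂(0.545) = 0.4772
  −(0.033)·log₂(0.033) = 0.1624
  −(0.139)·log₂(0.139) = 0.3957
Sum: 0.4783 + 0.2487 + 0.0319 + 0.4772 + 0.1624 + 0.3957 = 1.794 bits.

1.794 bits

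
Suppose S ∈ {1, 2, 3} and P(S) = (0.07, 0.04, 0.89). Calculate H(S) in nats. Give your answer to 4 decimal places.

0.4186 nats

H(S) = −Σ p·ln p.
  −(0.07)·ln(0.07) = 0.18615
  −(0.04)·ln(0.04) = 0.12876
  −(0.89)·ln(0.89) = 0.10372
Sum: 0.18615 + 0.12876 + 0.10372 = 0.4186 nats.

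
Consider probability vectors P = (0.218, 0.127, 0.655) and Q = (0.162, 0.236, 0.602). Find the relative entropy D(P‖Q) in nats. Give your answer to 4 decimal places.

0.0413 nats

D(P‖Q) = Σ p·ln(p/q).
  0.218·ln(0.218/0.162) = 0.06472
  0.127·ln(0.127/0.236) = -0.07869
  0.655·ln(0.655/0.602) = 0.05527
D(P‖Q) = 0.0413 nats.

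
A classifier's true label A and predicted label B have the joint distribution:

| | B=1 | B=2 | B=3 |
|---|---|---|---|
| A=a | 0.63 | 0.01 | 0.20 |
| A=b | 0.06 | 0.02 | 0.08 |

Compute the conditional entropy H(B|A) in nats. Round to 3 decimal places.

0.668 nats

Marginals: p(A) = (0.8400, 0.1600), p(B) = (0.6900, 0.0300, 0.2800).
H(B|A) = Σ p(A) · H(B|A=·).
  A=a: p=0.8400, H(B|A=a) = 0.6102
  A=b: p=0.1600, H(B|A=b) = 0.9743
Weighted sum = 0.668 nats.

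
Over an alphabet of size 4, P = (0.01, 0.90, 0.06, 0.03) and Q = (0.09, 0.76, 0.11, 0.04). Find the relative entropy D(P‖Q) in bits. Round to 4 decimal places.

0.1229 bits

D(P‖Q) = Σ p·log₂(p/q).
  0.01·log₂(0.01/0.09) = -0.03170
  0.90·log₂(0.90/0.76) = 0.21953
  0.06·log₂(0.06/0.11) = -0.05247
  0.03·log₂(0.03/0.04) = -0.01245
D(P‖Q) = 0.1229 bits.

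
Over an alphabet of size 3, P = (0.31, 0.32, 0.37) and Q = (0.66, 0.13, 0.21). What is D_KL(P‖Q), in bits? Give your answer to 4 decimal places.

0.3802 bits

D(P‖Q) = Σ p·log₂(p/q).
  0.31·log₂(0.31/0.66) = -0.33796
  0.32·log₂(0.32/0.13) = 0.41586
  0.37·log₂(0.37/0.21) = 0.30234
D(P‖Q) = 0.3802 bits.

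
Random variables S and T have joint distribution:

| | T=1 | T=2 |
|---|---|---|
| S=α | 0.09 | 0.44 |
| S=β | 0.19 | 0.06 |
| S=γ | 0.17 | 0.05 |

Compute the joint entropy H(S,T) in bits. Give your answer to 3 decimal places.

2.183 bits

H(S,T) = −Σ p(x,y)·log₂ p(x,y) over all 6 cells.
  cell (α,1): −0.09·log₂0.09 = 0.3127
  cell (α,2): −0.44·log₂0.44 = 0.5211
  cell (β,1): −0.19·log₂0.19 = 0.4552
  cell (β,2): −0.06·log₂0.06 = 0.2435
  cell (γ,1): −0.17·log₂0.17 = 0.4346
  cell (γ,2): −0.05·log₂0.05 = 0.2161
Sum = 2.183 bits.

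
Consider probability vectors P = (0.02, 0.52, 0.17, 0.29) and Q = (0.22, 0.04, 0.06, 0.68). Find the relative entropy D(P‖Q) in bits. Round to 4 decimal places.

1.7539 bits

D(P‖Q) = Σ p·log₂(p/q).
  0.02·log₂(0.02/0.22) = -0.06919
  0.52·log₂(0.52/0.04) = 1.92423
  0.17·log₂(0.17/0.06) = 0.25543
  0.29·log₂(0.29/0.68) = -0.35655
D(P‖Q) = 1.7539 bits.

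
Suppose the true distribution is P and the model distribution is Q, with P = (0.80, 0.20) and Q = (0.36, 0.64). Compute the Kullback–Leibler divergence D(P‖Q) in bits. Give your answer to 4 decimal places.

D(P‖Q) = Σ p·log₂(p/q).
  0.80·log₂(0.80/0.36) = 0.92160
  0.20·log₂(0.20/0.64) = -0.33561
D(P‖Q) = 0.5860 bits.

0.5860 bits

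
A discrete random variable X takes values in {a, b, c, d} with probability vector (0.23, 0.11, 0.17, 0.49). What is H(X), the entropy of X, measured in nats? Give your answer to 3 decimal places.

H(X) = −Σ p·ln p.
  −(0.23)·ln(0.23) = 0.3380
  −(0.11)·ln(0.11) = 0.2428
  −(0.17)·ln(0.17) = 0.3012
  −(0.49)·ln(0.49) = 0.3495
Sum: 0.3380 + 0.2428 + 0.3012 + 0.3495 = 1.232 nats.

1.232 nats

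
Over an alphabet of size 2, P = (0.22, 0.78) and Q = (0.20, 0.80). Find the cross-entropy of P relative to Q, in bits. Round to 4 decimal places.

H(P,Q) = −Σ p·log₂ q.
  −0.22·log₂(0.20) = 0.51082
  −0.78·log₂(0.80) = 0.25110
H(P,Q) = 0.7619 bits.

0.7619 bits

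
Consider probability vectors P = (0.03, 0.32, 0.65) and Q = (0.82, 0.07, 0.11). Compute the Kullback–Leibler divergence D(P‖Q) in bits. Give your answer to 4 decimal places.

D(P‖Q) = Σ p·log₂(p/q).
  0.03·log₂(0.03/0.82) = -0.14318
  0.32·log₂(0.32/0.07) = 0.70165
  0.65·log₂(0.65/0.11) = 1.66591
D(P‖Q) = 2.2244 bits.

2.2244 bits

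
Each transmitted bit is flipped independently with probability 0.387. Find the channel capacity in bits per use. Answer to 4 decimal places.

Binary symmetric channel: C = 1 − h₂(ε) where h₂ is the binary entropy function.
h₂(0.387) = −0.387·log₂0.387 − 0.613·log₂0.613 = 0.9628.
C = 1 − 0.9628 = 0.0372 bits per channel use.

0.0372 bits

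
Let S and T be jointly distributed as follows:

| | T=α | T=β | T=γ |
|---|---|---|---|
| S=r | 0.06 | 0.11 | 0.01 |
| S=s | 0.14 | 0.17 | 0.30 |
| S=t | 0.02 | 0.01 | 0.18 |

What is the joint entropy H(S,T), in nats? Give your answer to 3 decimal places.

1.828 nats

H(S,T) = −Σ p(x,y)·ln p(x,y) over all 9 cells.
  cell (r,α): −0.06·ln0.06 = 0.1688
  cell (r,β): −0.11·ln0.11 = 0.2428
  cell (r,γ): −0.01·ln0.01 = 0.0461
  cell (s,α): −0.14·ln0.14 = 0.2753
  cell (s,β): −0.17·ln0.17 = 0.3012
  cell (s,γ): −0.30·ln0.30 = 0.3612
  cell (t,α): −0.02·ln0.02 = 0.0782
  cell (t,β): −0.01·ln0.01 = 0.0461
  cell (t,γ): −0.18·ln0.18 = 0.3087
Sum = 1.828 nats.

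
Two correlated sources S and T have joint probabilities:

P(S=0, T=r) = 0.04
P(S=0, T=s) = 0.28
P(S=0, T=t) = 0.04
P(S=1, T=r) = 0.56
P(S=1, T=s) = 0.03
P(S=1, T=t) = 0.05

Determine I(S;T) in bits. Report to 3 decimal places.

0.499 bits

Marginals: p(S) = (0.3600, 0.6400), p(T) = (0.6000, 0.3100, 0.0900).
I(S;T) = Σ p(x,y)·log₂[p(x,y)/(p(x)p(y))].
  (0,r): 0.04·log₂(0.1852) = -0.0973
  (0,s): 0.28·log₂(2.5090) = 0.3716
  (0,t): 0.04·log₂(1.2346) = 0.0122
  (1,r): 0.56·log₂(1.4583) = 0.3048
  (1,s): 0.03·log₂(0.1512) = -0.0818
  (1,t): 0.05·log₂(0.8681) = -0.0102
Sum = 0.499 bits.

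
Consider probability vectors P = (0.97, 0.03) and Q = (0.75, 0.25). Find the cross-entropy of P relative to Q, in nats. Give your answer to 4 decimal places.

H(P,Q) = −Σ p·ln q.
  −0.97·ln(0.75) = 0.27905
  −0.03·ln(0.25) = 0.04159
H(P,Q) = 0.3206 nats.

0.3206 nats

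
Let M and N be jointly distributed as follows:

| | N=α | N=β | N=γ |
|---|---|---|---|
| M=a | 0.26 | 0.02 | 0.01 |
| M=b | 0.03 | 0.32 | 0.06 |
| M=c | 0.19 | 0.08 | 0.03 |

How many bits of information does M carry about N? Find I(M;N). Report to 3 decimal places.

0.428 bits

Marginals: p(M) = (0.2900, 0.4100, 0.3000), p(N) = (0.4800, 0.4200, 0.1000).
I(M;N) = H(M) + H(N) − H(M,N).
H(M) = 1.5664, H(N) = 1.3661, H(M,N) = 2.5044.
I(M;N) = 1.5664 + 1.3661 − 2.5044 = 0.428 bits.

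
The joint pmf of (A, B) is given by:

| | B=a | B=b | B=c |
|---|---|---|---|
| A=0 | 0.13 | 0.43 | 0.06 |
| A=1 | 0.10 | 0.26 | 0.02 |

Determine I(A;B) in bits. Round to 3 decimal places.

0.006 bits

Marginals: p(A) = (0.6200, 0.3800), p(B) = (0.2300, 0.6900, 0.0800).
I(A;B) = Σ p(x,y)·log₂[p(x,y)/(p(x)p(y))].
  (0,a): 0.13·log₂(0.9116) = -0.0174
  (0,b): 0.43·log₂(1.0051) = 0.0032
  (0,c): 0.06·log₂(1.2097) = 0.0165
  (1,a): 0.10·log₂(1.1442) = 0.0194
  (1,b): 0.26·log₂(0.9916) = -0.0032
  (1,c): 0.02·log₂(0.6579) = -0.0121
Sum = 0.006 bits.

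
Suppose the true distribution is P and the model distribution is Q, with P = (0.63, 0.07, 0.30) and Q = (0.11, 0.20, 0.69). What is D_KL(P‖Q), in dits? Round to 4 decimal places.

0.3371 dits

D(P‖Q) = Σ p·log₁₀(p/q).
  0.63·log₁₀(0.63/0.11) = 0.47751
  0.07·log₁₀(0.07/0.20) = -0.03192
  0.30·log₁₀(0.30/0.69) = -0.10852
D(P‖Q) = 0.3371 dits.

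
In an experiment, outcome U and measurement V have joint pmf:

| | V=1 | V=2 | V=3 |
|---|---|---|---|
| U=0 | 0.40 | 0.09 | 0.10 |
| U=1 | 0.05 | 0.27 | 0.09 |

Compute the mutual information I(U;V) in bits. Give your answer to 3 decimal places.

0.268 bits

Marginals: p(U) = (0.5900, 0.4100), p(V) = (0.4500, 0.3600, 0.1900).
I(U;V) = Σ p(x,y)·log₂[p(x,y)/(p(x)p(y))].
  (0,1): 0.40·log₂(1.5066) = 0.2365
  (0,2): 0.09·log₂(0.4237) = -0.1115
  (0,3): 0.10·log₂(0.8921) = -0.0165
  (1,1): 0.05·log₂(0.2710) = -0.0942
  (1,2): 0.27·log₂(1.8293) = 0.2352
  (1,3): 0.09·log₂(1.1553) = 0.0187
Sum = 0.268 bits.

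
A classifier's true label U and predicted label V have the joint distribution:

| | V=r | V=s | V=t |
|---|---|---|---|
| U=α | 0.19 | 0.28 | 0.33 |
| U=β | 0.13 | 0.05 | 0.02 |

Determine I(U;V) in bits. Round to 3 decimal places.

Marginals: p(U) = (0.8000, 0.2000), p(V) = (0.3200, 0.3300, 0.3500).
I(U;V) = Σ p(x,y)·log₂[p(x,y)/(p(x)p(y))].
  (α,r): 0.19·log₂(0.7422) = -0.0817
  (α,s): 0.28·log₂(1.0606) = 0.0238
  (α,t): 0.33·log₂(1.1786) = 0.0782
  (β,r): 0.13·log₂(2.0312) = 0.1329
  (β,s): 0.05·log₂(0.7576) = -0.0200
  (β,t): 0.02·log₂(0.2857) = -0.0361
Sum = 0.097 bits.

0.097 bits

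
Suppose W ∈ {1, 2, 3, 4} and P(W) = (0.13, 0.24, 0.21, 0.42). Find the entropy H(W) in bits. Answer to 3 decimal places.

1.875 bits

H(W) = −Σ p·log₂ p.
  −(0.13)·log₂(0.13) = 0.3826
  −(0.24)·log₂(0.24) = 0.4941
  −(0.21)·log₂(0.21) = 0.4728
  −(0.42)·log₂(0.42) = 0.5256
Sum: 0.3826 + 0.4941 + 0.4728 + 0.5256 = 1.875 bits.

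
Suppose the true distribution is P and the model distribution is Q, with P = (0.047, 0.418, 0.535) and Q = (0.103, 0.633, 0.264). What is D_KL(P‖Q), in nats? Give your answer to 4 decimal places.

0.1675 nats

D(P‖Q) = Σ p·ln(p/q).
  0.047·ln(0.047/0.103) = -0.03688
  0.418·ln(0.418/0.633) = -0.17347
  0.535·ln(0.535/0.264) = 0.37788
D(P‖Q) = 0.1675 nats.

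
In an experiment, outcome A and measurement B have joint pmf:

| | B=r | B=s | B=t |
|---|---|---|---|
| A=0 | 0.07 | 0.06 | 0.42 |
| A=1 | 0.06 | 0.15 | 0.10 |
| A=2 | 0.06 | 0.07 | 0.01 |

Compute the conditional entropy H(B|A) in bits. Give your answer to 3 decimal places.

1.207 bits

Chain rule: H(B|A) = H(A,B) − H(A).
Marginals: p(A) = (0.5500, 0.3100, 0.1400), p(B) = (0.1900, 0.2800, 0.5300).
H(A,B) = 2.6025 bits; H(A) = 1.3953 bits.
H(B|A) = 2.6025 − 1.3953 = 1.207 bits.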